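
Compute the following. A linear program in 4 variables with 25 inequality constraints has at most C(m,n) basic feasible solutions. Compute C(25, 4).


Each vertex corresponds to some choice of n active constraints out of m, so the number of vertices is at most C(m, n) = m! / (n!(m-n)!).
m = 25, n = 4
Numerator: 25 * 24 * 23 * 22
Denominator: 4! = 24
C(25, 4) = 12650


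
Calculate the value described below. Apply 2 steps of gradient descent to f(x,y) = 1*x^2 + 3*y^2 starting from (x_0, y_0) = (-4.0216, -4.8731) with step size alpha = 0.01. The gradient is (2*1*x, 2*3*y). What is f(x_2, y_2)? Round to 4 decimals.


Gradient descent on f(x,y) = 1*x^2 + 3*y^2.
Starting point: (-4.0216, -4.8731), alpha = 0.01
Step 1: grad_x = 2*1*-4.0216 = -8.0432, grad_y = 2*3*-4.8731 = -29.2386
  x_1 = -4.0216 - 0.01*-8.0432 = -3.9412
  y_1 = -4.8731 - 0.01*-29.2386 = -4.5807
Step 2: grad_x = 2*1*-3.9412 = -7.8823, grad_y = 2*3*-4.5807 = -27.4843
  x_2 = -3.9412 - 0.01*-7.8823 = -3.8623
  y_2 = -4.5807 - 0.01*-27.4843 = -4.3059
f(-3.8623, -4.3059) = 1*(-3.8623)^2 + 3*(-4.3059)^2 = 70.5393


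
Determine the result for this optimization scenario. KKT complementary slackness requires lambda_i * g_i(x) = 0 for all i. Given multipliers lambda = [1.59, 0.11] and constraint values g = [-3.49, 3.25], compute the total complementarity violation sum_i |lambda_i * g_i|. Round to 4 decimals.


KKT complementary slackness check:
lambda_1 * g_1 = 1.59 * -3.49 = -5.5491
lambda_2 * g_2 = 0.11 * 3.25 = 0.3575
Total violation = 5.5491 + 0.3575 = 5.9066


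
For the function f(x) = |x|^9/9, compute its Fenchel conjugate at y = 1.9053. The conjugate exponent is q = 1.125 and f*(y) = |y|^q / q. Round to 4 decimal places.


The conjugate exponent q satisfies 1/p + 1/q = 1.
p = 9, so q = 9/(9 - 1) = 1.125
|y|^q = 1.9053^1.125 = 2.0652
f*(1.9053) = 2.0652 / 1.125 = 1.8357


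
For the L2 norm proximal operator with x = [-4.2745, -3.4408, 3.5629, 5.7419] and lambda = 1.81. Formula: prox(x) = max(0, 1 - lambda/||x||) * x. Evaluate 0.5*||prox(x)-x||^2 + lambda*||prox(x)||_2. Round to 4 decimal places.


Step 1: Compute ||x||.
||x|| = 8.7048
Step 2: Compute scaling factor.
scale = max(0, 1 - 1.81/8.7048) = 0.7921
Step 3: prox(x) = [-3.3857, -2.7254, 2.8221, 4.548]
||prox(x)|| = 6.8948
Step 4: Proximal objective.
0.5*||prox-x||^2 = 1.6381
lambda*||prox|| = 12.4796
Total = 14.1177


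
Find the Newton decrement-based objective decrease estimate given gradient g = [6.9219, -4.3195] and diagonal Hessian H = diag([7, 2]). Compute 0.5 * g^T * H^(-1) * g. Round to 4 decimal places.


Step 1: H is diagonal, so H^(-1) * g = [0.9888, -2.1598].
Step 2: g^T H^(-1) g = sum_i g_i^2 / H_ii
  = (6.9219)^2/7 + (-4.3195)^2/2
  = 6.8447 + 9.329 = 16.1737
Step 3: Objective decrease = 0.5 * g^T H^(-1) g = 8.0869


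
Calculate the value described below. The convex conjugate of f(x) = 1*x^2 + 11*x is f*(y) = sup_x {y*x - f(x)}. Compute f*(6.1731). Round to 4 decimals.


f*(y) = sup_x {y*x - a*x^2 - b*x} = sup_x {(y-b)*x - a*x^2}
FOC: (y - b) - 2a*x = 0 => x* = (y - b)/(2a)
x* = (6.1731 - 11)/(2*1) = -2.4135
f*(6.1731) = (y-b)^2/(4a) = (6.1731 - 11)^2/(4*1)
= 23.299/4 = 5.8247


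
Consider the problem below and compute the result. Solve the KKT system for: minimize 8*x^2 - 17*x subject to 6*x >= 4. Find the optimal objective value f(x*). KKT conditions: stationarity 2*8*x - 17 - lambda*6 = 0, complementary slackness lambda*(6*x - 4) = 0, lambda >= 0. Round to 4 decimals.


Step 1: Try lambda = 0 (constraint inactive).
Stationarity: 2*8*x - 17 = 0
x* = 17/(2*8) = 1.0625
Check constraint: 6*1.0625 = 6.375 >= 4 -- satisfied.
Step 2: Compute optimal value.
f(x*) = 8*1.0625^2 - 17*1.0625 = -9.0313


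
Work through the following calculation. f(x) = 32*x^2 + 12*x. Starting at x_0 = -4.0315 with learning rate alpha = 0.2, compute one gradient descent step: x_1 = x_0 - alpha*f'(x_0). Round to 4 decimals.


We compute the gradient at x_0 and apply the update.
f'(x) = 64*x + 12
f'(-4.0315) = 64*-4.0315 + 12 = -246.016
x_1 = -4.0315 - 0.2*-246.016 = 45.1717


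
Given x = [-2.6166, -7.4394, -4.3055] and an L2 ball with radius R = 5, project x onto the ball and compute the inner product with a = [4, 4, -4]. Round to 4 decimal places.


Step 1: Compute ||x|| (intermediates to 6 decimals).
||x|| = sqrt((-2.6166)^2 + (-7.4394)^2 + (-4.3055)^2) = 8.984909
Step 2: Project.
Since ||x|| > R, scale = R/||x|| = 5/8.984909 = 0.556489, proj(x) = scale * x
proj(x) = [-1.456109, -4.139944, -2.395963]
Step 3: Dot product.
a^T * proj(x) = 4*(-1.456109) + 4*(-4.139944) - 4*(-2.395963) = -12.8004


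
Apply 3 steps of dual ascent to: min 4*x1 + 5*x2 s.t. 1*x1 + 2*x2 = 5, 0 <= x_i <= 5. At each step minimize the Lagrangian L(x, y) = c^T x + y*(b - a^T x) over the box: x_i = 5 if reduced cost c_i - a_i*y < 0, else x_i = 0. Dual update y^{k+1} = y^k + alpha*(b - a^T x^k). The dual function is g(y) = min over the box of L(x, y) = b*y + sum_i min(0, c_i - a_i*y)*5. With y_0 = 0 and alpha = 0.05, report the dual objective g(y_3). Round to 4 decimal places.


Dual ascent for LP: min 4*x1 + 5*x2, 1*x1 + 2*x2 = 5, 0 <= x_i <= 5
Step 1: y^k = 0.0, reduced costs: (4.0, 5.0)
  x^k = (0.0, 0.0), subgradient = b - a^T x = 5.0
  y^{k+1} = 0.0 + 0.05*5.0 = 0.25
Step 2: y^k = 0.25, reduced costs: (3.75, 4.5)
  x^k = (0.0, 0.0), subgradient = b - a^T x = 5.0
  y^{k+1} = 0.25 + 0.05*5.0 = 0.5
Step 3: y^k = 0.5, reduced costs: (3.5, 4.0)
  x^k = (0.0, 0.0), subgradient = b - a^T x = 5.0
  y^{k+1} = 0.5 + 0.05*5.0 = 0.75
Dual objective at y_3 = 0.75: reduced costs (3.25, 3.5), box minimizer x = (0.0, 0.0)
g(y_3) = b*y + (c1 - a1*y)*x1 + (c2 - a2*y)*x2 = 5*0.75 + 3.25*0.0 + 3.5*0.0 = 3.75 + 0.0 + 0.0 = 3.75


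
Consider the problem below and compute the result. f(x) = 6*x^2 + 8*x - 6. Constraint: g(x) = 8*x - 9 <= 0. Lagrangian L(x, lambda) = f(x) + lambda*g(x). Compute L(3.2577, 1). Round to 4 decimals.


Step 1: Evaluate f(x).
f(3.2577) = 6*3.2577^2 + 8*3.2577 - 6 = 83.7373
Step 2: Evaluate g(x).
g(3.2577) = 8*3.2577 - 9 = 17.0616
Step 3: Compute Lagrangian.
L = 83.7373 + 1*17.0616 = 100.7989


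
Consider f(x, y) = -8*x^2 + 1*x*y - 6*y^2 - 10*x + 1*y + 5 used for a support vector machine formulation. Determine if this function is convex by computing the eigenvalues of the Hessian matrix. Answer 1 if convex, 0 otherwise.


The Hessian of f(x,y) = -8*x^2 + 1*x*y - 6*y^2 - 10*x + 1*y + 5 is:
H = [[-16, 1], [1, -12]]
Trace = -16 - 12 = -28
Determinant = -16*-12 - (1)^2 = 191
Discriminant = (-28)^2 - 4*191 = 20.0
Eigenvalues: lambda_1 = -16.2361, lambda_2 = -11.7639
The function is not convex.

0


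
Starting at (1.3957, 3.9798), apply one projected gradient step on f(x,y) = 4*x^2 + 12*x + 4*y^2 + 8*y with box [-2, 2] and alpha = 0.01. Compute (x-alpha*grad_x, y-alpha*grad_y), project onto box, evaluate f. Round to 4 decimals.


Step 1: Compute gradient at (1.3957, 3.9798).
grad_x = 2*4*1.3957 + 12 = 23.1656
grad_y = 2*4*3.9798 + 8 = 39.8384
Step 2: Gradient step.
x_raw = 1.3957 - 0.01*23.1656 = 1.164
y_raw = 3.9798 - 0.01*39.8384 = 3.5814
Step 3: Project onto [-2, 2].
x_proj = clip(1.164) = 1.164
y_proj = clip(3.5814) = 2.0
Step 4: Evaluate f.
f(1.164, 2.0) = 51.3885


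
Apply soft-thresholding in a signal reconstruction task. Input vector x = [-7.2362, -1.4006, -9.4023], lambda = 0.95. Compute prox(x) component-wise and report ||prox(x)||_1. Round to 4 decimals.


Soft-thresholding with lambda = 0.95:
prox(-7.2362) = sign(-7.2362)*max(|-7.2362| - 0.95, 0) = -6.2862
prox(-1.4006) = sign(-1.4006)*max(|-1.4006| - 0.95, 0) = -0.4506
prox(-9.4023) = sign(-9.4023)*max(|-9.4023| - 0.95, 0) = -8.4523
prox(x) = [-6.2862, -0.4506, -8.4523]
||prox(x)||_1 = 6.2862 + 0.4506 + 8.4523 = 15.1891


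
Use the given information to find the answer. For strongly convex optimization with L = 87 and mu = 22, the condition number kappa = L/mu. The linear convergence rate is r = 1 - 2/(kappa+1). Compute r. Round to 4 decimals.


Step 1: Compute the condition number.
kappa = L/mu = 87/22 = 3.9545
Step 2: Compute the convergence rate.
r = 1 - 2/(kappa + 1) = 1 - 2*mu/(L + mu) = (L - mu)/(L + mu) = 65/109 = 0.5963


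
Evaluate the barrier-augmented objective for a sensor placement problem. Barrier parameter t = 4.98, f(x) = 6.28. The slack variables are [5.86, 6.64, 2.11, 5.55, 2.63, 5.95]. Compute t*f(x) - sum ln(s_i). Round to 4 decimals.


Step 1: Compute log-barrier.
ln values: [1.7681, 1.8931, 0.7467, 1.7138, 0.967, 1.7834]
phi = -(1.7681 + 1.8931 + 0.7467 + 1.7138 + 0.967 + 1.7834) = -8.8721
Step 2: Compute augmented objective.
t*f(x) = 4.98*6.28 = 31.2744
Total = 31.2744 - 8.8721 = 22.4023


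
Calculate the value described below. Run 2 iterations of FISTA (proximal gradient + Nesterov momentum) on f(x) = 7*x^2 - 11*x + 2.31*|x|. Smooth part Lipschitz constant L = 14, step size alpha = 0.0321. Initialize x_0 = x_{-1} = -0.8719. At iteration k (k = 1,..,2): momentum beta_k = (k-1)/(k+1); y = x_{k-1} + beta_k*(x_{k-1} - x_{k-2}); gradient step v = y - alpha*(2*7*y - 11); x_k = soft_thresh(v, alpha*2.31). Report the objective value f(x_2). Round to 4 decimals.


FISTA on f(x) = 7*x^2 - 11*x + 2.31*|x|
L = 14, alpha = 0.0321
Iteration 1: beta = 0.0, y = -0.8719 + 0.0*(-0.8719 + 0.8719) = -0.8719
  grad(y) = -23.2066, v = y - alpha*grad = -0.127
  prox(v) = soft_thresh(-0.127, 0.0742) = -0.0528
Iteration 2: beta = 0.3333, y = -0.0528 + 0.3333*(-0.0528 + 0.8719) = 0.2202
  grad(y) = -7.9171, v = y - alpha*grad = 0.4743
  prox(v) = soft_thresh(0.4743, 0.0742) = 0.4002
f(x_2) = 7*0.4002^2 - 11*0.4002 + 2.31*|0.4002| = -2.3566


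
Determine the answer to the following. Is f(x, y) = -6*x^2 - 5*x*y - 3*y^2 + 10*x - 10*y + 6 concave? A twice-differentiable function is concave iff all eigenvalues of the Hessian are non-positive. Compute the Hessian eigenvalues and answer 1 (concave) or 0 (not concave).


The Hessian of f(x,y) = -6*x^2 - 5*x*y - 3*y^2 + 10*x - 10*y + 6 is:
H = [[-12, -5], [-5, -6]]
Trace = -12 - 6 = -18
Determinant = -12*-6 - (-5)^2 = 47
Discriminant = (-18)^2 - 4*47 = 136.0
Eigenvalues: lambda_1 = -14.831, lambda_2 = -3.169
The function is concave.

1


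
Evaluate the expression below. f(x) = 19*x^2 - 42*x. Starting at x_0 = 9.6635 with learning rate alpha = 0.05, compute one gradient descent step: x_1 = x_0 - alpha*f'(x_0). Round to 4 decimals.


We compute the gradient at x_0 and apply the update.
f'(x) = 38*x - 42
f'(9.6635) = 38*9.6635 - 42 = 325.213
x_1 = 9.6635 - 0.05*325.213 = -6.5972


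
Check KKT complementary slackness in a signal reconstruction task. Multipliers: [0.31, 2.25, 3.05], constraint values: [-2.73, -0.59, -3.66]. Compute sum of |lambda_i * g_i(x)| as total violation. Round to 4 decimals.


KKT complementary slackness check:
lambda_1 * g_1 = 0.31 * -2.73 = -0.8463
lambda_2 * g_2 = 2.25 * -0.59 = -1.3275
lambda_3 * g_3 = 3.05 * -3.66 = -11.163
Total violation = 0.8463 + 1.3275 + 11.163 = 13.3368


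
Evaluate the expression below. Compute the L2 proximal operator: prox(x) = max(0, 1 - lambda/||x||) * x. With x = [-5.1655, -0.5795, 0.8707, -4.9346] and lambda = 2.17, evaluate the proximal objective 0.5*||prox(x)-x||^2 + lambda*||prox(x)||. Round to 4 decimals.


Step 1: Compute ||x||.
||x|| = 7.2199
Step 2: Compute scaling factor.
scale = max(0, 1 - 2.17/7.2199) = 0.6994
Step 3: prox(x) = [-3.613, -0.4053, 0.609, -3.4515]
||prox(x)|| = 5.0499
Step 4: Proximal objective.
0.5*||prox-x||^2 = 2.3545
lambda*||prox|| = 10.9583
Total = 13.3127


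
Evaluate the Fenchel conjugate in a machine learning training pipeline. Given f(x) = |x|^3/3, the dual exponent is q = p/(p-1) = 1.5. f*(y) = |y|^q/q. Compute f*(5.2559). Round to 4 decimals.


The conjugate exponent q satisfies 1/p + 1/q = 1.
p = 3, so q = 3/(3 - 1) = 1.5
|y|^q = 5.2559^1.5 = 12.0495
f*(5.2559) = 12.0495 / 1.5 = 8.033


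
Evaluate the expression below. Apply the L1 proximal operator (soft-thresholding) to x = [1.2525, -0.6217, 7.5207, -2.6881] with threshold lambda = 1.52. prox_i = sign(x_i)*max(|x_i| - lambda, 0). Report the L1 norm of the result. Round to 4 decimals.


Soft-thresholding with lambda = 1.52:
prox(1.2525) = sign(1.2525)*max(|1.2525| - 1.52, 0) = 0.0
prox(-0.6217) = sign(-0.6217)*max(|-0.6217| - 1.52, 0) = 0.0
prox(7.5207) = sign(7.5207)*max(|7.5207| - 1.52, 0) = 6.0007
prox(-2.6881) = sign(-2.6881)*max(|-2.6881| - 1.52, 0) = -1.1681
prox(x) = [0.0, 0.0, 6.0007, -1.1681]
||prox(x)||_1 = 0.0 + 0.0 + 6.0007 + 1.1681 = 7.1688


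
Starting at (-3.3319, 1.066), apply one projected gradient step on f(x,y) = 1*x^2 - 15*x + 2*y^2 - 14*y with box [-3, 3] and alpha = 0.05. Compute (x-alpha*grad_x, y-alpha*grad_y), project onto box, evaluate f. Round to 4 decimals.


Step 1: Compute gradient at (-3.3319, 1.066).
grad_x = 2*1*-3.3319 - 15 = -21.6638
grad_y = 2*2*1.066 - 14 = -9.736
Step 2: Gradient step.
x_raw = -3.3319 - 0.05*-21.6638 = -2.2487
y_raw = 1.066 - 0.05*-9.736 = 1.5528
Step 3: Project onto [-3, 3].
x_proj = clip(-2.2487) = -2.2487
y_proj = clip(1.5528) = 1.5528
Step 4: Evaluate f.
f(-2.2487, 1.5528) = 21.8705


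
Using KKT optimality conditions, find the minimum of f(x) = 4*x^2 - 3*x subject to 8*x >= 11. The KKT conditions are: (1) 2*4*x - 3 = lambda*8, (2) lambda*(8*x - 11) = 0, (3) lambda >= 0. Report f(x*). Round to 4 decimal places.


Step 1: Try lambda = 0 (constraint inactive).
x_unc = 3/(2*4) = 0.375
Check: 8*0.375 = 3.0 < 11 -- violated!
Step 2: Constraint must be active: 8*x = 11
x* = 11/8 = 1.375
lambda = (2*4*1.375 - 3)/8 = 1.0
Step 3: Compute optimal value.
f(x*) = 4*1.375^2 - 3*1.375 = 3.4375


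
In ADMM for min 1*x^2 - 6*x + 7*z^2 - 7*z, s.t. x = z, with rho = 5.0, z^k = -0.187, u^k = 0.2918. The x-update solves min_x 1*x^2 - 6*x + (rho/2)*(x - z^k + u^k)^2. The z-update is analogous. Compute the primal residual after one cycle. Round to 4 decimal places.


ADMM iteration with rho = 5.0, z^k = -0.187, u^k = 0.2918
Step 1: x-update.
Minimize 1*x^2 - 6*x + (5.0/2)*(x + 0.187 + 0.2918)^2
FOC: (2*1 + 5.0)*x = 6 + 5.0*(-0.187 - 0.2918)
x^{k+1} = 0.5151
Step 2: z-update.
Minimize 7*z^2 - 7*z + (5.0/2)*(0.5151 - z + 0.2918)^2
FOC: (2*7 + 5.0)*z = 7 + 5.0*(0.5151 + 0.2918)
z^{k+1} = 0.5808
Step 3: u-update.
u^{k+1} = 0.2918 + 0.5151 - 0.5808 = 0.2262
Step 4: Primal residual = |0.5151 - 0.5808| = 0.0656


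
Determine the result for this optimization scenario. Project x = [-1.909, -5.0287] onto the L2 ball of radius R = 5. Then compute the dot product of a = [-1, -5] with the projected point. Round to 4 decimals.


Step 1: Compute ||x|| (intermediates to 6 decimals).
||x|| = sqrt((-1.909)^2 + (-5.0287)^2) = 5.378857
Step 2: Project.
Since ||x|| > R, scale = R/||x|| = 5/5.378857 = 0.929566, proj(x) = scale * x
proj(x) = [-1.774541, -4.674509]
Step 3: Dot product.
a^T * proj(x) = -1*(-1.774541) - 5*(-4.674509) = 25.1471


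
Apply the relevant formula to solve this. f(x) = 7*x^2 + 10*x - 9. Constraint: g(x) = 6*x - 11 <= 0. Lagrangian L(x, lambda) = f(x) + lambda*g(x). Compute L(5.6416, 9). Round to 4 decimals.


Step 1: Evaluate f(x).
f(5.6416) = 7*5.6416^2 + 10*5.6416 - 9 = 270.2096
Step 2: Evaluate g(x).
g(5.6416) = 6*5.6416 - 11 = 22.8496
Step 3: Compute Lagrangian.
L = 270.2096 + 9*22.8496 = 475.856


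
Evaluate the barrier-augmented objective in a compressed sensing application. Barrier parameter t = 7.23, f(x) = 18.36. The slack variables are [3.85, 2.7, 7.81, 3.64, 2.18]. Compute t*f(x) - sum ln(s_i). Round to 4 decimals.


Step 1: Compute log-barrier.
ln values: [1.3481, 0.9933, 2.0554, 1.292, 0.7793]
phi = -(1.3481 + 0.9933 + 2.0554 + 1.292 + 0.7793) = -6.468
Step 2: Compute augmented objective.
t*f(x) = 7.23*18.36 = 132.7428
Total = 132.7428 - 6.468 = 126.2748


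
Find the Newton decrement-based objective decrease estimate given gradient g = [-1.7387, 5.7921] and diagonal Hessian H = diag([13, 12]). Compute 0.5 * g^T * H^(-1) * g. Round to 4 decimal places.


Step 1: H is diagonal, so H^(-1) * g = [-0.1337, 0.4827].
Step 2: g^T H^(-1) g = sum_i g_i^2 / H_ii
  = (-1.7387)^2/13 + (5.7921)^2/12
  = 0.2325 + 2.7957 = 3.0282
Step 3: Objective decrease = 0.5 * g^T H^(-1) g = 1.5141


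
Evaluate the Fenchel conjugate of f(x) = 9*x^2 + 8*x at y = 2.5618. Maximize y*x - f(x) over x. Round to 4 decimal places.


f*(y) = sup_x {y*x - a*x^2 - b*x} = sup_x {(y-b)*x - a*x^2}
FOC: (y - b) - 2a*x = 0 => x* = (y - b)/(2a)
x* = (2.5618 - 8)/(2*9) = -0.3021
f*(2.5618) = (y-b)^2/(4a) = (2.5618 - 8)^2/(4*9)
= 29.574/36 = 0.8215


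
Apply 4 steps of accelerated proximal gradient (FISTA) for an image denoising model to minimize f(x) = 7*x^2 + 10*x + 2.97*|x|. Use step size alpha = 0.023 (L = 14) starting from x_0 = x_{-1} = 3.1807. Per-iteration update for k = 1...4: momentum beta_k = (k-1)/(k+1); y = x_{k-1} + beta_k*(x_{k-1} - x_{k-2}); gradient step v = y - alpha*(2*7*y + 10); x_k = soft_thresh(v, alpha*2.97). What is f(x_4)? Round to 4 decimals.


FISTA on f(x) = 7*x^2 + 10*x + 2.97*|x|
L = 14, alpha = 0.023
Iteration 1: beta = 0.0, y = 3.1807 + 0.0*(3.1807 - 3.1807) = 3.1807
  grad(y) = 54.5298, v = y - alpha*grad = 1.9265
  prox(v) = soft_thresh(1.9265, 0.0683) = 1.8582
Iteration 2: beta = 0.3333, y = 1.8582 + 0.3333*(1.8582 - 3.1807) = 1.4174
  grad(y) = 29.8432, v = y - alpha*grad = 0.731
  prox(v) = soft_thresh(0.731, 0.0683) = 0.6627
Iteration 3: beta = 0.5, y = 0.6627 + 0.5*(0.6627 - 1.8582) = 0.0649
  grad(y) = 10.9086, v = y - alpha*grad = -0.186
  prox(v) = soft_thresh(-0.186, 0.0683) = -0.1177
Iteration 4: beta = 0.6, y = -0.1177 + 0.6*(-0.1177 - 0.6627) = -0.5859
  grad(y) = 1.7974, v = y - alpha*grad = -0.6272
  prox(v) = soft_thresh(-0.6272, 0.0683) = -0.5589
f(x_4) = 7*(-0.5589)^2 + 10*(-0.5589) + 2.97*|-0.5589| = -1.7425


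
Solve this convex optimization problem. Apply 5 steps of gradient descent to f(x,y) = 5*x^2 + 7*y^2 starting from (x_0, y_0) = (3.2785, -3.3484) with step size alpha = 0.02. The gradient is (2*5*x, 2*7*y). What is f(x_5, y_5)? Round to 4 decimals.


Gradient descent on f(x,y) = 5*x^2 + 7*y^2.
Starting point: (3.2785, -3.3484), alpha = 0.02
Step 1: grad_x = 2*5*3.2785 = 32.785, grad_y = 2*7*-3.3484 = -46.8776
  x_1 = 3.2785 - 0.02*32.785 = 2.6228
  y_1 = -3.3484 - 0.02*-46.8776 = -2.4108
Step 2: grad_x = 2*5*2.6228 = 26.228, grad_y = 2*7*-2.4108 = -33.7519
  x_2 = 2.6228 - 0.02*26.228 = 2.0982
  y_2 = -2.4108 - 0.02*-33.7519 = -1.7358
Step 3: grad_x = 2*5*2.0982 = 20.9824, grad_y = 2*7*-1.7358 = -24.3013
  x_3 = 2.0982 - 0.02*20.9824 = 1.6786
  y_3 = -1.7358 - 0.02*-24.3013 = -1.2498
Step 4: grad_x = 2*5*1.6786 = 16.7859, grad_y = 2*7*-1.2498 = -17.497
  x_4 = 1.6786 - 0.02*16.7859 = 1.3429
  y_4 = -1.2498 - 0.02*-17.497 = -0.8998
Step 5: grad_x = 2*5*1.3429 = 13.4287, grad_y = 2*7*-0.8998 = -12.5978
  x_5 = 1.3429 - 0.02*13.4287 = 1.0743
  y_5 = -0.8998 - 0.02*-12.5978 = -0.6479
f(1.0743, -0.6479) = 5*1.0743^2 + 7*(-0.6479)^2 = 8.7089


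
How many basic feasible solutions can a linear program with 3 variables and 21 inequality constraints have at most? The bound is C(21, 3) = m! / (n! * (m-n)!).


Each vertex corresponds to some choice of n active constraints out of m, so the number of vertices is at most C(m, n) = m! / (n!(m-n)!).
m = 21, n = 3
Numerator: 21 * 20 * 19
Denominator: 3! = 6
C(21, 3) = 1330


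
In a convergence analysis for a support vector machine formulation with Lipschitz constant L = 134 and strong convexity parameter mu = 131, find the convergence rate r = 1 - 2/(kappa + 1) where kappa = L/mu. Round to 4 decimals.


Step 1: Compute the condition number.
kappa = L/mu = 134/131 = 1.0229
Step 2: Compute the convergence rate.
r = 1 - 2/(kappa + 1) = 1 - 2*mu/(L + mu) = (L - mu)/(L + mu) = 3/265 = 0.0113


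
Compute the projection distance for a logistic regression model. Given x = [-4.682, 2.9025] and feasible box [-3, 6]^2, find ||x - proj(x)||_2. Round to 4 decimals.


Project each component onto [-3, 6].
clip(-4.682) = -3.0, clip(2.9025) = 2.9025
Projection = [-3.0, 2.9025]
Squared diffs: [2.8291, 0.0]
Distance = sqrt(2.8291) = 1.682


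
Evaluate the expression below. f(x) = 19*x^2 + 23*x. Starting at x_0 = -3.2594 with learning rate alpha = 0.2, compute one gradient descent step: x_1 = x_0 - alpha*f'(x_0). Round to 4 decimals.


We compute the gradient at x_0 and apply the update.
f'(x) = 38*x + 23
f'(-3.2594) = 38*-3.2594 + 23 = -100.8572
x_1 = -3.2594 - 0.2*-100.8572 = 16.912


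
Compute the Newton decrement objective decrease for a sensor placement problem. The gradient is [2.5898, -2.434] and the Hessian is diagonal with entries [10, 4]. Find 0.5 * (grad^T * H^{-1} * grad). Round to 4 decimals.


Step 1: H is diagonal, so H^(-1) * g = [0.259, -0.6085].
Step 2: g^T H^(-1) g = sum_i g_i^2 / H_ii
  = (2.5898)^2/10 + (-2.434)^2/4
  = 0.6707 + 1.4811 = 2.1518
Step 3: Objective decrease = 0.5 * g^T H^(-1) g = 1.0759


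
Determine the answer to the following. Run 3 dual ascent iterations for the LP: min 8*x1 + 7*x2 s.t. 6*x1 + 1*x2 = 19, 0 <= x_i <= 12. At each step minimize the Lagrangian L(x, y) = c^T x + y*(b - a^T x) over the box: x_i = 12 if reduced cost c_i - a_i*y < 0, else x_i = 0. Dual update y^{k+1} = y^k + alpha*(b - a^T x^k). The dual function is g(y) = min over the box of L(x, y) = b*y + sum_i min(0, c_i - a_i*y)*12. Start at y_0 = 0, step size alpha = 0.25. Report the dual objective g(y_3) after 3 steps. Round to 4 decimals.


Dual ascent for LP: min 8*x1 + 7*x2, 6*x1 + 1*x2 = 19, 0 <= x_i <= 12
Step 1: y^k = 0.0, reduced costs: (8.0, 7.0)
  x^k = (0.0, 0.0), subgradient = b - a^T x = 19.0
  y^{k+1} = 0.0 + 0.25*19.0 = 4.75
Step 2: y^k = 4.75, reduced costs: (-20.5, 2.25)
  x^k = (12.0, 0.0), subgradient = b - a^T x = -53.0
  y^{k+1} = 4.75 + 0.25*-53.0 = -8.5
Step 3: y^k = -8.5, reduced costs: (59.0, 15.5)
  x^k = (0.0, 0.0), subgradient = b - a^T x = 19.0
  y^{k+1} = -8.5 + 0.25*19.0 = -3.75
Dual objective at y_3 = -3.75: reduced costs (30.5, 10.75), box minimizer x = (0.0, 0.0)
g(y_3) = b*y + (c1 - a1*y)*x1 + (c2 - a2*y)*x2 = 19*(-3.75) + 30.5*0.0 + 10.75*0.0 = -71.25 + 0.0 + 0.0 = -71.25


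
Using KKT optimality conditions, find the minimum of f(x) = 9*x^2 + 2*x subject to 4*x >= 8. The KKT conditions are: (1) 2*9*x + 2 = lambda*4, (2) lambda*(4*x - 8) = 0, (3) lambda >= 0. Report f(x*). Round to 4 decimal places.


Step 1: Try lambda = 0 (constraint inactive).
x_unc = -2/(2*9) = -0.1111
Check: 4*-0.1111 = -0.4444 < 8 -- violated!
Step 2: Constraint must be active: 4*x = 8
x* = 8/4 = 2.0
lambda = (2*9*2.0 + 2)/4 = 9.5
Step 3: Compute optimal value.
f(x*) = 9*2.0^2 + 2*2.0 = 40.0


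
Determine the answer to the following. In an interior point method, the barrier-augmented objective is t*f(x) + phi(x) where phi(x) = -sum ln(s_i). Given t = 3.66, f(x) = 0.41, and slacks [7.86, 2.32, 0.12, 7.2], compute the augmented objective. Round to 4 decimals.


Step 1: Compute log-barrier.
ln values: [2.0618, 0.8416, -2.1203, 1.9741]
phi = -(2.0618 + 0.8416 - 2.1203 + 1.9741) = -2.7572
Step 2: Compute augmented objective.
t*f(x) = 3.66*0.41 = 1.5006
Total = 1.5006 - 2.7572 = -1.2566


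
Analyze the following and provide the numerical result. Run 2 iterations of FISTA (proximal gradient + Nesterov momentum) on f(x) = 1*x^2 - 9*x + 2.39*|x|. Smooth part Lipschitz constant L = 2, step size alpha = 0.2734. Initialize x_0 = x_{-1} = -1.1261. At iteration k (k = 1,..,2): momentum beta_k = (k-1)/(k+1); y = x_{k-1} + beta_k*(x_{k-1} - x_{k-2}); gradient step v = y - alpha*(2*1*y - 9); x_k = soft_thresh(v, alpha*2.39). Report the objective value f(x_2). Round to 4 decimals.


FISTA on f(x) = 1*x^2 - 9*x + 2.39*|x|
L = 2, alpha = 0.2734
Iteration 1: beta = 0.0, y = -1.1261 + 0.0*(-1.1261 + 1.1261) = -1.1261
  grad(y) = -11.2522, v = y - alpha*grad = 1.9503
  prox(v) = soft_thresh(1.9503, 0.6534) = 1.2968
Iteration 2: beta = 0.3333, y = 1.2968 + 0.3333*(1.2968 + 1.1261) = 2.1045
  grad(y) = -4.7911, v = y - alpha*grad = 3.4143
  prox(v) = soft_thresh(3.4143, 0.6534) = 2.7609
f(x_2) = 1*2.7609^2 - 9*2.7609 + 2.39*|2.7609| = -10.627


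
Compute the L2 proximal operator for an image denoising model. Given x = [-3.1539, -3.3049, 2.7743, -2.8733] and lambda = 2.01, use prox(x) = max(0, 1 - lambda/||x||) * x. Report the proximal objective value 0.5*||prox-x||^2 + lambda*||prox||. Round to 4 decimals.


Step 1: Compute ||x||.
||x|| = 6.0681
Step 2: Compute scaling factor.
scale = max(0, 1 - 2.01/6.0681) = 0.6688
Step 3: prox(x) = [-2.1092, -2.2102, 1.8553, -1.9215]
||prox(x)|| = 4.0581
Step 4: Proximal objective.
0.5*||prox-x||^2 = 2.0201
lambda*||prox|| = 8.1568
Total = 10.1769


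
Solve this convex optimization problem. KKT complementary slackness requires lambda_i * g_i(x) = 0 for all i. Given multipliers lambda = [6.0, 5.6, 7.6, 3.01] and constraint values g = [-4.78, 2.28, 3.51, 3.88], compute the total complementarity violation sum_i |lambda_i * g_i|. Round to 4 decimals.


KKT complementary slackness check:
lambda_1 * g_1 = 6.0 * -4.78 = -28.68
lambda_2 * g_2 = 5.6 * 2.28 = 12.768
lambda_3 * g_3 = 7.6 * 3.51 = 26.676
lambda_4 * g_4 = 3.01 * 3.88 = 11.6788
Total violation = 28.68 + 12.768 + 26.676 + 11.6788 = 79.8028


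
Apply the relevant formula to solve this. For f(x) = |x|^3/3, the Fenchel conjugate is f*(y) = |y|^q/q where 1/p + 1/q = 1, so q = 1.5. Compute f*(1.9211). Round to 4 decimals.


The conjugate exponent q satisfies 1/p + 1/q = 1.
p = 3, so q = 3/(3 - 1) = 1.5
|y|^q = 1.9211^1.5 = 2.6627
f*(1.9211) = 2.6627 / 1.5 = 1.7751


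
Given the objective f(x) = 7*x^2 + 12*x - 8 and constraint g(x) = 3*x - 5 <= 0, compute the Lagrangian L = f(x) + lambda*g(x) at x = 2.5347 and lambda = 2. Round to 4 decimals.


Step 1: Evaluate f(x).
f(2.5347) = 7*2.5347^2 + 12*2.5347 - 8 = 67.3893
Step 2: Evaluate g(x).
g(2.5347) = 3*2.5347 - 5 = 2.6041
Step 3: Compute Lagrangian.
L = 67.3893 + 2*2.6041 = 72.5975


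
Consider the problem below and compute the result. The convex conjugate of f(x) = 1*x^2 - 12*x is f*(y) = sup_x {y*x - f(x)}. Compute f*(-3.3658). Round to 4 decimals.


f*(y) = sup_x {y*x - a*x^2 - b*x} = sup_x {(y-b)*x - a*x^2}
FOC: (y - b) - 2a*x = 0 => x* = (y - b)/(2a)
x* = (-3.3658 + 12)/(2*1) = 4.3171
f*(-3.3658) = (y-b)^2/(4a) = (-3.3658 + 12)^2/(4*1)
= 74.5494/4 = 18.6374


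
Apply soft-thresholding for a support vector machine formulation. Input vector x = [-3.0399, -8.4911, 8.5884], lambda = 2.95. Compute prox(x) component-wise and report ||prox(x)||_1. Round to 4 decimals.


Soft-thresholding with lambda = 2.95:
prox(-3.0399) = sign(-3.0399)*max(|-3.0399| - 2.95, 0) = -0.0899
prox(-8.4911) = sign(-8.4911)*max(|-8.4911| - 2.95, 0) = -5.5411
prox(8.5884) = sign(8.5884)*max(|8.5884| - 2.95, 0) = 5.6384
prox(x) = [-0.0899, -5.5411, 5.6384]
||prox(x)||_1 = 0.0899 + 5.5411 + 5.6384 = 11.2694


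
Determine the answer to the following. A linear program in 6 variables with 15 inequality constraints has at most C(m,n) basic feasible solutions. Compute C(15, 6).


Each vertex corresponds to some choice of n active constraints out of m, so the number of vertices is at most C(m, n) = m! / (n!(m-n)!).
m = 15, n = 6
Numerator: 15 * 14 * 13 * 12 * 11 * 10
Denominator: 6! = 720
C(15, 6) = 5005


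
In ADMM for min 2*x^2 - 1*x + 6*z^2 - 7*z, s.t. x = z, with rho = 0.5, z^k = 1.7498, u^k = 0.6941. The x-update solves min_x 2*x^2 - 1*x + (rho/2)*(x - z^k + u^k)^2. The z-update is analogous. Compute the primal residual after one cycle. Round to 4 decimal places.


ADMM iteration with rho = 0.5, z^k = 1.7498, u^k = 0.6941
Step 1: x-update.
Minimize 2*x^2 - 1*x + (0.5/2)*(x - 1.7498 + 0.6941)^2
FOC: (2*2 + 0.5)*x = 1 + 0.5*(1.7498 - 0.6941)
x^{k+1} = 0.3395
Step 2: z-update.
Minimize 6*z^2 - 7*z + (0.5/2)*(0.3395 - z + 0.6941)^2
FOC: (2*6 + 0.5)*z = 7 + 0.5*(0.3395 + 0.6941)
z^{k+1} = 0.6013
Step 3: u-update.
u^{k+1} = 0.6941 + 0.3395 - 0.6013 = 0.4323
Step 4: Primal residual = |0.3395 - 0.6013| = 0.2618


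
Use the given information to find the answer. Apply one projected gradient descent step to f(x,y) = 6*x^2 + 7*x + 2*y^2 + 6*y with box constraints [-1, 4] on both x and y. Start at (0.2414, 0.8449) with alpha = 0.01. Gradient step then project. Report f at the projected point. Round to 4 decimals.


Step 1: Compute gradient at (0.2414, 0.8449).
grad_x = 2*6*0.2414 + 7 = 9.8968
grad_y = 2*2*0.8449 + 6 = 9.3796
Step 2: Gradient step.
x_raw = 0.2414 - 0.01*9.8968 = 0.1424
y_raw = 0.8449 - 0.01*9.3796 = 0.7511
Step 3: Project onto [-1, 4].
x_proj = clip(0.1424) = 0.1424
y_proj = clip(0.7511) = 0.7511
Step 4: Evaluate f.
f(0.1424, 0.7511) = 6.7537


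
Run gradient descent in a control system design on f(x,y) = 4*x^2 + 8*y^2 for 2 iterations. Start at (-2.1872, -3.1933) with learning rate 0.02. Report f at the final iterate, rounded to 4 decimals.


Gradient descent on f(x,y) = 4*x^2 + 8*y^2.
Starting point: (-2.1872, -3.1933), alpha = 0.02
Step 1: grad_x = 2*4*-2.1872 = -17.4976, grad_y = 2*8*-3.1933 = -51.0928
  x_1 = -2.1872 - 0.02*-17.4976 = -1.8372
  y_1 = -3.1933 - 0.02*-51.0928 = -2.1714
Step 2: grad_x = 2*4*-1.8372 = -14.698, grad_y = 2*8*-2.1714 = -34.7431
  x_2 = -1.8372 - 0.02*-14.698 = -1.5433
  y_2 = -2.1714 - 0.02*-34.7431 = -1.4766
f(-1.5433, -1.4766) = 4*(-1.5433)^2 + 8*(-1.4766)^2 = 26.9693


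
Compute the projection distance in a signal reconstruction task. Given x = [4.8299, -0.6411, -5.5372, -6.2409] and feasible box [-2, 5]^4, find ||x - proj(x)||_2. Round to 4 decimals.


Project each component onto [-2, 5].
clip(4.8299) = 4.8299, clip(-0.6411) = -0.6411, clip(-5.5372) = -2.0, clip(-6.2409) = -2.0
Projection = [4.8299, -0.6411, -2.0, -2.0]
Squared diffs: [0.0, 0.0, 12.5118, 17.9852]
Distance = sqrt(30.497) = 5.5224


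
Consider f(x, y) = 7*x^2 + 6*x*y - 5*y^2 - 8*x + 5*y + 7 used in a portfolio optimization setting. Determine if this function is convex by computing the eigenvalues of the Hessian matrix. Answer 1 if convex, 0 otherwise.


The Hessian of f(x,y) = 7*x^2 + 6*x*y - 5*y^2 - 8*x + 5*y + 7 is:
H = [[14, 6], [6, -10]]
Trace = 14 - 10 = 4
Determinant = 14*-10 - (6)^2 = -176
Discriminant = (4)^2 - 4*-176 = 720.0
Eigenvalues: lambda_1 = -11.4164, lambda_2 = 15.4164
The function is not convex.

0


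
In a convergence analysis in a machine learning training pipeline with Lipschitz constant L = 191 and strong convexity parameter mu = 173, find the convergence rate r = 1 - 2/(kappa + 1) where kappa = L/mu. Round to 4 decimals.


Step 1: Compute the condition number.
kappa = L/mu = 191/173 = 1.104
Step 2: Compute the convergence rate.
r = 1 - 2/(kappa + 1) = 1 - 2*mu/(L + mu) = (L - mu)/(L + mu) = 18/364 = 0.0495


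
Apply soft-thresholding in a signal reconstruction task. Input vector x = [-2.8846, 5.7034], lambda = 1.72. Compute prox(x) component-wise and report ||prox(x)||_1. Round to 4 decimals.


Soft-thresholding with lambda = 1.72:
prox(-2.8846) = sign(-2.8846)*max(|-2.8846| - 1.72, 0) = -1.1646
prox(5.7034) = sign(5.7034)*max(|5.7034| - 1.72, 0) = 3.9834
prox(x) = [-1.1646, 3.9834]
||prox(x)||_1 = 1.1646 + 3.9834 = 5.148


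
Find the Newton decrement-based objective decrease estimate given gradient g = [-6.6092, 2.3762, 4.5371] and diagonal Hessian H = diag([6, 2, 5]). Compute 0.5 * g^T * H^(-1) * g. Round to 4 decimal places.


Step 1: H is diagonal, so H^(-1) * g = [-1.1015, 1.1881, 0.9074].
Step 2: g^T H^(-1) g = sum_i g_i^2 / H_ii
  = (-6.6092)^2/6 + (2.3762)^2/2 + (4.5371)^2/5
  = 7.2803 + 2.8232 + 4.1171 = 14.2205
Step 3: Objective decrease = 0.5 * g^T H^(-1) g = 7.1102


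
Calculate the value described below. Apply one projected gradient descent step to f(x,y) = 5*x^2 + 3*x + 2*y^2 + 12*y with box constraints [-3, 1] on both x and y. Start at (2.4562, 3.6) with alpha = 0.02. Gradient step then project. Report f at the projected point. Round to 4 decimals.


Step 1: Compute gradient at (2.4562, 3.6).
grad_x = 2*5*2.4562 + 3 = 27.562
grad_y = 2*2*3.6 + 12 = 26.4
Step 2: Gradient step.
x_raw = 2.4562 - 0.02*27.562 = 1.905
y_raw = 3.6 - 0.02*26.4 = 3.072
Step 3: Project onto [-3, 1].
x_proj = clip(1.905) = 1.0
y_proj = clip(3.072) = 1.0
Step 4: Evaluate f.
f(1.0, 1.0) = 22.0


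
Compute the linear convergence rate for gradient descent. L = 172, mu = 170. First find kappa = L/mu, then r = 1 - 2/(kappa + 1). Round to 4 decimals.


Step 1: Compute the condition number.
kappa = L/mu = 172/170 = 1.0118
Step 2: Compute the convergence rate.
r = 1 - 2/(kappa + 1) = 1 - 2*mu/(L + mu) = (L - mu)/(L + mu) = 2/342 = 0.0058


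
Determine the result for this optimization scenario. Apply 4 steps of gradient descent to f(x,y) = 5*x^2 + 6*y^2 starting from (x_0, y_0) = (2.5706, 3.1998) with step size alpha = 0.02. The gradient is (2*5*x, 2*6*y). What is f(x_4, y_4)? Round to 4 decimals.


Gradient descent on f(x,y) = 5*x^2 + 6*y^2.
Starting point: (2.5706, 3.1998), alpha = 0.02
Step 1: grad_x = 2*5*2.5706 = 25.706, grad_y = 2*6*3.1998 = 38.3976
  x_1 = 2.5706 - 0.02*25.706 = 2.0565
  y_1 = 3.1998 - 0.02*38.3976 = 2.4318
Step 2: grad_x = 2*5*2.0565 = 20.5648, grad_y = 2*6*2.4318 = 29.1822
  x_2 = 2.0565 - 0.02*20.5648 = 1.6452
  y_2 = 2.4318 - 0.02*29.1822 = 1.8482
Step 3: grad_x = 2*5*1.6452 = 16.4518, grad_y = 2*6*1.8482 = 22.1785
  x_3 = 1.6452 - 0.02*16.4518 = 1.3161
  y_3 = 1.8482 - 0.02*22.1785 = 1.4046
Step 4: grad_x = 2*5*1.3161 = 13.1615, grad_y = 2*6*1.4046 = 16.8556
  x_4 = 1.3161 - 0.02*13.1615 = 1.0529
  y_4 = 1.4046 - 0.02*16.8556 = 1.0675
f(1.0529, 1.0675) = 5*1.0529^2 + 6*1.0675^2 = 12.3808


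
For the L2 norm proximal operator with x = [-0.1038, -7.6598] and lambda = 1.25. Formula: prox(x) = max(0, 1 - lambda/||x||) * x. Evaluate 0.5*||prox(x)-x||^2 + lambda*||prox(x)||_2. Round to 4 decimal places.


Step 1: Compute ||x||.
||x|| = 7.6605
Step 2: Compute scaling factor.
scale = max(0, 1 - 1.25/7.6605) = 0.8368
Step 3: prox(x) = [-0.0869, -6.4099]
||prox(x)|| = 6.4105
Step 4: Proximal objective.
0.5*||prox-x||^2 = 0.7813
lambda*||prox|| = 8.0131
Total = 8.7944


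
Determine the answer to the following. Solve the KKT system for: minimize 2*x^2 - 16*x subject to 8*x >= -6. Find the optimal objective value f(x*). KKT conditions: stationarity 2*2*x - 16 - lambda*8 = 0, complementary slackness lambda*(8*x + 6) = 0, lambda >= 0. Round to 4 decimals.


Step 1: Try lambda = 0 (constraint inactive).
Stationarity: 2*2*x - 16 = 0
x* = 16/(2*2) = 4.0
Check constraint: 8*4.0 = 32.0 >= -6 -- satisfied.
Step 2: Compute optimal value.
f(x*) = 2*4.0^2 - 16*4.0 = -32.0


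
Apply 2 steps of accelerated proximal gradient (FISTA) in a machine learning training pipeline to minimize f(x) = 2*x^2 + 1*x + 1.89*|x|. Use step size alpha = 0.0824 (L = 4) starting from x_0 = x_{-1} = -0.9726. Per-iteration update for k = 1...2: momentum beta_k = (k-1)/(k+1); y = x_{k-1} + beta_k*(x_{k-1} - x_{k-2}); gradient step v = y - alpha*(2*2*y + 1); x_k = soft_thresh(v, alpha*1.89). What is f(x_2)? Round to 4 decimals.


FISTA on f(x) = 2*x^2 + 1*x + 1.89*|x|
L = 4, alpha = 0.0824
Iteration 1: beta = 0.0, y = -0.9726 + 0.0*(-0.9726 + 0.9726) = -0.9726
  grad(y) = -2.8904, v = y - alpha*grad = -0.7344
  prox(v) = soft_thresh(-0.7344, 0.1557) = -0.5787
Iteration 2: beta = 0.3333, y = -0.5787 + 0.3333*(-0.5787 + 0.9726) = -0.4474
  grad(y) = -0.7896, v = y - alpha*grad = -0.3823
  prox(v) = soft_thresh(-0.3823, 0.1557) = -0.2266
f(x_2) = 2*(-0.2266)^2 + 1*(-0.2266) + 1.89*|-0.2266| = 0.3044


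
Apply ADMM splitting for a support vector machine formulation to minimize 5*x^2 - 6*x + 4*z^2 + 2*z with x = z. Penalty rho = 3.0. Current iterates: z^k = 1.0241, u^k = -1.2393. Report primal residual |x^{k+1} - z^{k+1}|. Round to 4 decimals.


ADMM iteration with rho = 3.0, z^k = 1.0241, u^k = -1.2393
Step 1: x-update.
Minimize 5*x^2 - 6*x + (3.0/2)*(x - 1.0241 - 1.2393)^2
FOC: (2*5 + 3.0)*x = 6 + 3.0*(1.0241 + 1.2393)
x^{k+1} = 0.9839
Step 2: z-update.
Minimize 4*z^2 + 2*z + (3.0/2)*(0.9839 - z - 1.2393)^2
FOC: (2*4 + 3.0)*z = -2 + 3.0*(0.9839 - 1.2393)
z^{k+1} = -0.2515
Step 3: u-update.
u^{k+1} = -1.2393 + 0.9839 + 0.2515 = -0.004
Step 4: Primal residual = |0.9839 + 0.2515| = 1.2353


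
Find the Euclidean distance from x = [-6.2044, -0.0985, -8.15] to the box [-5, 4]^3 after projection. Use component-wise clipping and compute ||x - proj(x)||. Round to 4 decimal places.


Project each component onto [-5, 4].
clip(-6.2044) = -5.0, clip(-0.0985) = -0.0985, clip(-8.15) = -5.0
Projection = [-5.0, -0.0985, -5.0]
Squared diffs: [1.4506, 0.0, 9.9225]
Distance = sqrt(11.3731) = 3.3724


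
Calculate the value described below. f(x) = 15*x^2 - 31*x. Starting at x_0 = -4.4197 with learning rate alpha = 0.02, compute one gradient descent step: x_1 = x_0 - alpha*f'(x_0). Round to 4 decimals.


We compute the gradient at x_0 and apply the update.
f'(x) = 30*x - 31
f'(-4.4197) = 30*-4.4197 - 31 = -163.591
x_1 = -4.4197 - 0.02*-163.591 = -1.1479


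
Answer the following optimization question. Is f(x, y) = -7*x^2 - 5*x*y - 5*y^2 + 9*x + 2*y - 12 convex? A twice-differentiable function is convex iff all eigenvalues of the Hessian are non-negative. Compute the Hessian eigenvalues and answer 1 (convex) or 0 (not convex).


The Hessian of f(x,y) = -7*x^2 - 5*x*y - 5*y^2 + 9*x + 2*y - 12 is:
H = [[-14, -5], [-5, -10]]
Trace = -14 - 10 = -24
Determinant = -14*-10 - (-5)^2 = 115
Discriminant = (-24)^2 - 4*115 = 116.0
Eigenvalues: lambda_1 = -17.3852, lambda_2 = -6.6148
The function is not convex.

0


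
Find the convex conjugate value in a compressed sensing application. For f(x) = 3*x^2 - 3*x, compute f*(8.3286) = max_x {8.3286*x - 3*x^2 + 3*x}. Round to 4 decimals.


f*(y) = sup_x {y*x - a*x^2 - b*x} = sup_x {(y-b)*x - a*x^2}
FOC: (y - b) - 2a*x = 0 => x* = (y - b)/(2a)
x* = (8.3286 + 3)/(2*3) = 1.8881
f*(8.3286) = (y-b)^2/(4a) = (8.3286 + 3)^2/(4*3)
= 128.3372/12 = 10.6948


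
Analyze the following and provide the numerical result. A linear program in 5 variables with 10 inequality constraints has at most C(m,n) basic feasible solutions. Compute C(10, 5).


Each vertex corresponds to some choice of n active constraints out of m, so the number of vertices is at most C(m, n) = m! / (n!(m-n)!).
m = 10, n = 5
Numerator: 10 * 9 * 8 * 7 * 6
Denominator: 5! = 120
C(10, 5) = 252


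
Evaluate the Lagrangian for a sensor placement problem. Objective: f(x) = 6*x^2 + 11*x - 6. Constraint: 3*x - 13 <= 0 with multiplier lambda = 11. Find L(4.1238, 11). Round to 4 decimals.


Step 1: Evaluate f(x).
f(4.1238) = 6*4.1238^2 + 11*4.1238 - 6 = 141.3962
Step 2: Evaluate g(x).
g(4.1238) = 3*4.1238 - 13 = -0.6286
Step 3: Compute Lagrangian.
L = 141.3962 + 11*-0.6286 = 134.4816


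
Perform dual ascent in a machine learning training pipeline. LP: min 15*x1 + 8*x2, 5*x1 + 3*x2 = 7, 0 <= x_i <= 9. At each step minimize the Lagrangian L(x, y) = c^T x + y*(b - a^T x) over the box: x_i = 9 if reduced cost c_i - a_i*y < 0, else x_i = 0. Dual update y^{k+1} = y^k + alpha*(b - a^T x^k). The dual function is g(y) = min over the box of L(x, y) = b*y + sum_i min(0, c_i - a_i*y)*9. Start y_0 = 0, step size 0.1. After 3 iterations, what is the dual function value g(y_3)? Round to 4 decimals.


Dual ascent for LP: min 15*x1 + 8*x2, 5*x1 + 3*x2 = 7, 0 <= x_i <= 9
Step 1: y^k = 0.0, reduced costs: (15.0, 8.0)
  x^k = (0.0, 0.0), subgradient = b - a^T x = 7.0
  y^{k+1} = 0.0 + 0.1*7.0 = 0.7
Step 2: y^k = 0.7, reduced costs: (11.5, 5.9)
  x^k = (0.0, 0.0), subgradient = b - a^T x = 7.0
  y^{k+1} = 0.7 + 0.1*7.0 = 1.4
Step 3: y^k = 1.4, reduced costs: (8.0, 3.8)
  x^k = (0.0, 0.0), subgradient = b - a^T x = 7.0
  y^{k+1} = 1.4 + 0.1*7.0 = 2.1
Dual objective at y_3 = 2.1: reduced costs (4.5, 1.7), box minimizer x = (0.0, 0.0)
g(y_3) = b*y + (c1 - a1*y)*x1 + (c2 - a2*y)*x2 = 7*2.1 + 4.5*0.0 + 1.7*0.0 = 14.7 + 0.0 + 0.0 = 14.7


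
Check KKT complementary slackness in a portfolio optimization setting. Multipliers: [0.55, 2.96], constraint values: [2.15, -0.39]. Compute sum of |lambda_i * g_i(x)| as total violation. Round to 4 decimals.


KKT complementary slackness check:
lambda_1 * g_1 = 0.55 * 2.15 = 1.1825
lambda_2 * g_2 = 2.96 * -0.39 = -1.1544
Total violation = 1.1825 + 1.1544 = 2.3369


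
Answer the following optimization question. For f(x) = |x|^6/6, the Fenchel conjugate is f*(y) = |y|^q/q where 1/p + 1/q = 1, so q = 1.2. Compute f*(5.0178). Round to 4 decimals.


The conjugate exponent q satisfies 1/p + 1/q = 1.
p = 6, so q = 6/(6 - 1) = 1.2
|y|^q = 5.0178^1.2 = 6.9281
f*(5.0178) = 6.9281 / 1.2 = 5.7734
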